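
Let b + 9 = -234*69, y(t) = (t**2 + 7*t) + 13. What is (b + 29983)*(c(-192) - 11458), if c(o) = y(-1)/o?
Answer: -7605202951/48 ≈ -1.5844e+8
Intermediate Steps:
y(t) = 13 + t**2 + 7*t
c(o) = 7/o (c(o) = (13 + (-1)**2 + 7*(-1))/o = (13 + 1 - 7)/o = 7/o)
b = -16155 (b = -9 - 234*69 = -9 - 16146 = -16155)
(b + 29983)*(c(-192) - 11458) = (-16155 + 29983)*(7/(-192) - 11458) = 13828*(7*(-1/192) - 11458) = 13828*(-7/192 - 11458) = 13828*(-2199943/192) = -7605202951/48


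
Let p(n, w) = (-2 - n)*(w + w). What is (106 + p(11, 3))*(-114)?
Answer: -3192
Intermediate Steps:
p(n, w) = 2*w*(-2 - n) (p(n, w) = (-2 - n)*(2*w) = 2*w*(-2 - n))
(106 + p(11, 3))*(-114) = (106 - 2*3*(2 + 11))*(-114) = (106 - 2*3*13)*(-114) = (106 - 78)*(-114) = 28*(-114) = -3192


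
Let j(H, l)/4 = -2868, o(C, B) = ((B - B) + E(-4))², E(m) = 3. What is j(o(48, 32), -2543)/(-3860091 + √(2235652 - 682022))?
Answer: 44282963952/14900300974651 + 11472*√1553630/14900300974651 ≈ 0.0029729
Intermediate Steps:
o(C, B) = 9 (o(C, B) = ((B - B) + 3)² = (0 + 3)² = 3² = 9)
j(H, l) = -11472 (j(H, l) = 4*(-2868) = -11472)
j(o(48, 32), -2543)/(-3860091 + √(2235652 - 682022)) = -11472/(-3860091 + √(2235652 - 682022)) = -11472/(-3860091 + √1553630)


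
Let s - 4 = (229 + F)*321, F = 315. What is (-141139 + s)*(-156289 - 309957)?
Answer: -15614112294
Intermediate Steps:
s = 174628 (s = 4 + (229 + 315)*321 = 4 + 544*321 = 4 + 174624 = 174628)
(-141139 + s)*(-156289 - 309957) = (-141139 + 174628)*(-156289 - 309957) = 33489*(-466246) = -15614112294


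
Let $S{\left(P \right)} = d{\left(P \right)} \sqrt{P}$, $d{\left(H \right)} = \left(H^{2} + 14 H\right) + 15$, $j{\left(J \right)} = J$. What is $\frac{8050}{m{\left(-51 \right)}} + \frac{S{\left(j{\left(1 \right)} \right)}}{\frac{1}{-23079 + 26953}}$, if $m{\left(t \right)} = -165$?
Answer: $\frac{3833650}{33} \approx 1.1617 \cdot 10^{5}$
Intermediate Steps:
$d{\left(H \right)} = 15 + H^{2} + 14 H$
$S{\left(P \right)} = \sqrt{P} \left(15 + P^{2} + 14 P\right)$ ($S{\left(P \right)} = \left(15 + P^{2} + 14 P\right) \sqrt{P} = \sqrt{P} \left(15 + P^{2} + 14 P\right)$)
$\frac{8050}{m{\left(-51 \right)}} + \frac{S{\left(j{\left(1 \right)} \right)}}{\frac{1}{-23079 + 26953}} = \frac{8050}{-165} + \frac{\sqrt{1} \left(15 + 1^{2} + 14 \cdot 1\right)}{\frac{1}{-23079 + 26953}} = 8050 \left(- \frac{1}{165}\right) + \frac{1 \left(15 + 1 + 14\right)}{\frac{1}{3874}} = - \frac{1610}{33} + 1 \cdot 30 \frac{1}{\frac{1}{3874}} = - \frac{1610}{33} + 30 \cdot 3874 = - \frac{1610}{33} + 116220 = \frac{3833650}{33}$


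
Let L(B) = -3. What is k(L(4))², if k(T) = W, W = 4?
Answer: 16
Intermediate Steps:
k(T) = 4
k(L(4))² = 4² = 16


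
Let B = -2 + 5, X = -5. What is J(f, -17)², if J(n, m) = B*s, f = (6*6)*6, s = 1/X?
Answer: 9/25 ≈ 0.36000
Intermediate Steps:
s = -⅕ (s = 1/(-5) = -⅕ ≈ -0.20000)
f = 216 (f = 36*6 = 216)
B = 3
J(n, m) = -⅗ (J(n, m) = 3*(-⅕) = -⅗)
J(f, -17)² = (-⅗)² = 9/25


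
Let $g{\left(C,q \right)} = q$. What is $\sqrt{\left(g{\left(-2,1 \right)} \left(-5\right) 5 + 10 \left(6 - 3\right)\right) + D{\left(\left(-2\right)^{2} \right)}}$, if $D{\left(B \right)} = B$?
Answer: $3$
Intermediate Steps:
$\sqrt{\left(g{\left(-2,1 \right)} \left(-5\right) 5 + 10 \left(6 - 3\right)\right) + D{\left(\left(-2\right)^{2} \right)}} = \sqrt{\left(1 \left(-5\right) 5 + 10 \left(6 - 3\right)\right) + \left(-2\right)^{2}} = \sqrt{\left(\left(-5\right) 5 + 10 \cdot 3\right) + 4} = \sqrt{\left(-25 + 30\right) + 4} = \sqrt{5 + 4} = \sqrt{9} = 3$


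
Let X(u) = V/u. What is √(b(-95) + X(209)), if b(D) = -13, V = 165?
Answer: 2*I*√1102/19 ≈ 3.4944*I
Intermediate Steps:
X(u) = 165/u
√(b(-95) + X(209)) = √(-13 + 165/209) = √(-13 + 165*(1/209)) = √(-13 + 15/19) = √(-232/19) = 2*I*√1102/19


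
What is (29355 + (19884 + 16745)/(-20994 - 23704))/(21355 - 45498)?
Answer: -187439023/154163402 ≈ -1.2158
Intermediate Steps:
(29355 + (19884 + 16745)/(-20994 - 23704))/(21355 - 45498) = (29355 + 36629/(-44698))/(-24143) = (29355 + 36629*(-1/44698))*(-1/24143) = (29355 - 36629/44698)*(-1/24143) = (1312073161/44698)*(-1/24143) = -187439023/154163402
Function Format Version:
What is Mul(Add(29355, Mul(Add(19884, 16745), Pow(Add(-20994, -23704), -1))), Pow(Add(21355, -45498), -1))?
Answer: Rational(-187439023, 154163402) ≈ -1.2158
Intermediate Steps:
Mul(Add(29355, Mul(Add(19884, 16745), Pow(Add(-20994, -23704), -1))), Pow(Add(21355, -45498), -1)) = Mul(Add(29355, Mul(36629, Pow(-44698, -1))), Pow(-24143, -1)) = Mul(Add(29355, Mul(36629, Rational(-1, 44698))), Rational(-1, 24143)) = Mul(Add(29355, Rational(-36629, 44698)), Rational(-1, 24143)) = Mul(Rational(1312073161, 44698), Rational(-1, 24143)) = Rational(-187439023, 154163402)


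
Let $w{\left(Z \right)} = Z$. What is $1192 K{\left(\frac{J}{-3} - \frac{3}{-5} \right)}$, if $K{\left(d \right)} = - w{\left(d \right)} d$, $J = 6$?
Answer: $- \frac{58408}{25} \approx -2336.3$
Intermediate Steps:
$K{\left(d \right)} = - d^{2}$ ($K{\left(d \right)} = - d d = - d^{2}$)
$1192 K{\left(\frac{J}{-3} - \frac{3}{-5} \right)} = 1192 \left(- \left(\frac{6}{-3} - \frac{3}{-5}\right)^{2}\right) = 1192 \left(- \left(6 \left(- \frac{1}{3}\right) - - \frac{3}{5}\right)^{2}\right) = 1192 \left(- \left(-2 + \frac{3}{5}\right)^{2}\right) = 1192 \left(- \left(- \frac{7}{5}\right)^{2}\right) = 1192 \left(\left(-1\right) \frac{49}{25}\right) = 1192 \left(- \frac{49}{25}\right) = - \frac{58408}{25}$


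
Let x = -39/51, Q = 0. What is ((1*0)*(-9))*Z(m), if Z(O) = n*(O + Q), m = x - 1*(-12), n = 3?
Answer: 0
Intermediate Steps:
x = -13/17 (x = -39*1/51 = -13/17 ≈ -0.76471)
m = 191/17 (m = -13/17 - 1*(-12) = -13/17 + 12 = 191/17 ≈ 11.235)
Z(O) = 3*O (Z(O) = 3*(O + 0) = 3*O)
((1*0)*(-9))*Z(m) = ((1*0)*(-9))*(3*(191/17)) = (0*(-9))*(573/17) = 0*(573/17) = 0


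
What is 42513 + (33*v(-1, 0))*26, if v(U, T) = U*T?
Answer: 42513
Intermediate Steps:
v(U, T) = T*U
42513 + (33*v(-1, 0))*26 = 42513 + (33*(0*(-1)))*26 = 42513 + (33*0)*26 = 42513 + 0*26 = 42513 + 0 = 42513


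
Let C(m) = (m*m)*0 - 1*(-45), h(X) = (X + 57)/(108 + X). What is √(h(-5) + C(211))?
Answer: √482761/103 ≈ 6.7457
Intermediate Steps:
h(X) = (57 + X)/(108 + X)
C(m) = 45 (C(m) = m²*0 + 45 = 0 + 45 = 45)
√(h(-5) + C(211)) = √((57 - 5)/(108 - 5) + 45) = √(52/103 + 45) = √(4687/103) = √482761/103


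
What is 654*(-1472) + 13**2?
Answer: -962519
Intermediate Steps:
654*(-1472) + 13**2 = -962688 + 169 = -962519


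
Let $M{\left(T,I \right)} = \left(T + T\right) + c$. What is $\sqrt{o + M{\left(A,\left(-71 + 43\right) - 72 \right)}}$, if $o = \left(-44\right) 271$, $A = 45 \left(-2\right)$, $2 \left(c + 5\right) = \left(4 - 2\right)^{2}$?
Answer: $i \sqrt{12107} \approx 110.03 i$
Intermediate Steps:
$c = -3$ ($c = -5 + \frac{\left(4 - 2\right)^{2}}{2} = -5 + \frac{2^{2}}{2} = -5 + \frac{1}{2} \cdot 4 = -5 + 2 = -3$)
$A = -90$
$M{\left(T,I \right)} = -3 + 2 T$ ($M{\left(T,I \right)} = \left(T + T\right) - 3 = 2 T - 3 = -3 + 2 T$)
$o = -11924$
$\sqrt{o + M{\left(A,\left(-71 + 43\right) - 72 \right)}} = \sqrt{-11924 + \left(-3 + 2 \left(-90\right)\right)} = \sqrt{-11924 - 183} = \sqrt{-12107} = i \sqrt{12107}$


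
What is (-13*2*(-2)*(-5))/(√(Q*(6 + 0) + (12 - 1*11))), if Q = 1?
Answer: -260*√7/7 ≈ -98.271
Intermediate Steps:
(-13*2*(-2)*(-5))/(√(Q*(6 + 0) + (12 - 1*11))) = (-13*2*(-2)*(-5))/(√(1*(6 + 0) + (12 - 1*11))) = (-(-52)*(-5))/(√(1*6 + (12 - 11))) = (-13*20)/(√(6 + 1)) = -260*√7/7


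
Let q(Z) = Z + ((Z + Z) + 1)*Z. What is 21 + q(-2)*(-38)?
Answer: -131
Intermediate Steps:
q(Z) = Z + Z*(1 + 2*Z) (q(Z) = Z + (2*Z + 1)*Z = Z + (1 + 2*Z)*Z = Z + Z*(1 + 2*Z))
21 + q(-2)*(-38) = 21 + (2*(-2)*(1 - 2))*(-38) = 21 + (2*(-2)*(-1))*(-38) = 21 + 4*(-38) = 21 - 152 = -131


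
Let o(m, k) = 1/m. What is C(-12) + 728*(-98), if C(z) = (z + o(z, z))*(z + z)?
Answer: -71054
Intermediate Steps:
C(z) = 2*z*(z + 1/z) (C(z) = (z + 1/z)*(z + z) = (z + 1/z)*(2*z) = 2*z*(z + 1/z))
C(-12) + 728*(-98) = (2 + 2*(-12)²) + 728*(-98) = (2 + 2*144) - 71344 = (2 + 288) - 71344 = 290 - 71344 = -71054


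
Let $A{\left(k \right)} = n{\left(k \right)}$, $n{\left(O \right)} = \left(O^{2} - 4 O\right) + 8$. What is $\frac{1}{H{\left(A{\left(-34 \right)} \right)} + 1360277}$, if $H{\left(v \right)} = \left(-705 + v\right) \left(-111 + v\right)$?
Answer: $\frac{1}{2067732} \approx 4.8362 \cdot 10^{-7}$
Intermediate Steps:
$n{\left(O \right)} = 8 + O^{2} - 4 O$
$A{\left(k \right)} = 8 + k^{2} - 4 k$
$\frac{1}{H{\left(A{\left(-34 \right)} \right)} + 1360277} = \frac{1}{\left(78255 + \left(8 + \left(-34\right)^{2} - -136\right)^{2} - 816 \left(8 + \left(-34\right)^{2} - -136\right)\right) + 1360277} = \frac{1}{\left(78255 + \left(8 + 1156 + 136\right)^{2} - 816 \left(8 + 1156 + 136\right)\right) + 1360277} = \frac{1}{\left(78255 + 1300^{2} - 1060800\right) + 1360277} = \frac{1}{\left(78255 + 1690000 - 1060800\right) + 1360277} = \frac{1}{707455 + 1360277} = \frac{1}{2067732}$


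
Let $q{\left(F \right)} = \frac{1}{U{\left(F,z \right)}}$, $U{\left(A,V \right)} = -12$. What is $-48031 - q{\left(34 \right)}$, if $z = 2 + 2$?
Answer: $- \frac{576371}{12} \approx -48031.0$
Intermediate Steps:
$z = 4$
$q{\left(F \right)} = - \frac{1}{12}$ ($q{\left(F \right)} = \frac{1}{-12} = - \frac{1}{12}$)
$-48031 - q{\left(34 \right)} = -48031 - - \frac{1}{12} = -48031 + \frac{1}{12} = - \frac{576371}{12}$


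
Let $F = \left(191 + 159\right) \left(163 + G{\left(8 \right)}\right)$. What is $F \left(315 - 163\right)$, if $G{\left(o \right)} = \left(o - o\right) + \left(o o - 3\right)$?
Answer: $11916800$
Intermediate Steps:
$G{\left(o \right)} = -3 + o^{2}$ ($G{\left(o \right)} = 0 + \left(o^{2} - 3\right) = 0 + \left(-3 + o^{2}\right) = -3 + o^{2}$)
$F = 78400$ ($F = \left(191 + 159\right) \left(163 - \left(3 - 8^{2}\right)\right) = 350 \left(163 + \left(-3 + 64\right)\right) = 350 \left(163 + 61\right) = 350 \cdot 224 = 78400$)
$F \left(315 - 163\right) = 78400 \left(315 - 163\right) = 78400 \cdot 152 = 11916800$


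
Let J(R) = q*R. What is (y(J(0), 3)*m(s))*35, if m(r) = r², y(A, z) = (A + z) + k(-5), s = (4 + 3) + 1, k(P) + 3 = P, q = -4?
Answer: -11200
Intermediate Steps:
k(P) = -3 + P
J(R) = -4*R
s = 8 (s = 7 + 1 = 8)
y(A, z) = -8 + A + z (y(A, z) = (A + z) + (-3 - 5) = (A + z) - 8 = -8 + A + z)
(y(J(0), 3)*m(s))*35 = ((-8 - 4*0 + 3)*8²)*35 = ((-8 + 0 + 3)*64)*35 = -5*64*35 = -320*35 = -11200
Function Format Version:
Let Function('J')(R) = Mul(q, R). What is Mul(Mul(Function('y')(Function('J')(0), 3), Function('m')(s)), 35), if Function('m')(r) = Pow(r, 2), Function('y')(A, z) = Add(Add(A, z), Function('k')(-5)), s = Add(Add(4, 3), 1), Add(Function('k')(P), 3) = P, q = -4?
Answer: -11200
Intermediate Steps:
Function('k')(P) = Add(-3, P)
Function('J')(R) = Mul(-4, R)
s = 8 (s = Add(7, 1) = 8)
Function('y')(A, z) = Add(-8, A, z) (Function('y')(A, z) = Add(Add(A, z), Add(-3, -5)) = Add(Add(A, z), -8) = Add(-8, A, z))
Mul(Mul(Function('y')(Function('J')(0), 3), Function('m')(s)), 35) = Mul(Mul(Add(-8, Mul(-4, 0), 3), Pow(8, 2)), 35) = Mul(Mul(Add(-8, 0, 3), 64), 35) = Mul(Mul(-5, 64), 35) = Mul(-320, 35) = -11200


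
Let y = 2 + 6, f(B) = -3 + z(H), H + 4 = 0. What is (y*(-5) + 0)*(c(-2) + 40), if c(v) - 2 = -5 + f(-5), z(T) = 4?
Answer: -1520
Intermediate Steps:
H = -4 (H = -4 + 0 = -4)
f(B) = 1 (f(B) = -3 + 4 = 1)
c(v) = -2 (c(v) = 2 + (-5 + 1) = 2 - 4 = -2)
y = 8
(y*(-5) + 0)*(c(-2) + 40) = (8*(-5) + 0)*(-2 + 40) = (-40 + 0)*38 = -40*38 = -1520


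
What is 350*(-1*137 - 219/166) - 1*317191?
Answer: -30345028/83 ≈ -3.6560e+5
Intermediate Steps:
350*(-1*137 - 219/166) - 1*317191 = 350*(-137 - 219*1/166) - 317191 = 350*(-137 - 219/166) - 317191 = 350*(-22961/166) - 317191 = -4018175/83 - 317191 = -30345028/83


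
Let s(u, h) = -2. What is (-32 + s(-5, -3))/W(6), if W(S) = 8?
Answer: -17/4 ≈ -4.2500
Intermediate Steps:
(-32 + s(-5, -3))/W(6) = (-32 - 2)/8 = -34*⅛ = -17/4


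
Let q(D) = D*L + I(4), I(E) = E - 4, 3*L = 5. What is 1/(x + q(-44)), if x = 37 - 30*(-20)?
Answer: 3/1691 ≈ 0.0017741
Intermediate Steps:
L = 5/3 (L = (1/3)*5 = 5/3 ≈ 1.6667)
I(E) = -4 + E
x = 637 (x = 37 + 600 = 637)
q(D) = 5*D/3 (q(D) = D*(5/3) + (-4 + 4) = 5*D/3 + 0 = 5*D/3)
1/(x + q(-44)) = 1/(637 + (5/3)*(-44)) = 1/(637 - 220/3) = 1/(1691/3) = 3/1691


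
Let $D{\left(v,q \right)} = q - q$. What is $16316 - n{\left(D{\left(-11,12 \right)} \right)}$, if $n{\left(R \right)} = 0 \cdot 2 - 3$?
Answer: $16319$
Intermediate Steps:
$D{\left(v,q \right)} = 0$
$n{\left(R \right)} = -3$ ($n{\left(R \right)} = 0 - 3 = -3$)
$16316 - n{\left(D{\left(-11,12 \right)} \right)} = 16316 - -3 = 16316 + 3 = 16319$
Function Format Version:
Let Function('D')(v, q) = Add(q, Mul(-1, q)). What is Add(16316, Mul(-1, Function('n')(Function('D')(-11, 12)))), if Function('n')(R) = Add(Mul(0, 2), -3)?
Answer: 16319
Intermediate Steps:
Function('D')(v, q) = 0
Function('n')(R) = -3 (Function('n')(R) = Add(0, -3) = -3)
Add(16316, Mul(-1, Function('n')(Function('D')(-11, 12)))) = Add(16316, Mul(-1, -3)) = Add(16316, 3) = 16319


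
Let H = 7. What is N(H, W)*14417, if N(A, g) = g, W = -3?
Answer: -43251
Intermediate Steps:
N(H, W)*14417 = -3*14417 = -43251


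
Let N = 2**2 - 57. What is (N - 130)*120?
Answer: -21960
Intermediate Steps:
N = -53 (N = 4 - 57 = -53)
(N - 130)*120 = (-53 - 130)*120 = -183*120 = -21960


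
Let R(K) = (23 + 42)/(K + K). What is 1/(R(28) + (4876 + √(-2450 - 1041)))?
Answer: 15294776/74606028417 - 3136*I*√3491/74606028417 ≈ 0.00020501 - 2.4836e-6*I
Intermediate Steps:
R(K) = 65/(2*K) (R(K) = 65/((2*K)) = 65*(1/(2*K)) = 65/(2*K))
1/(R(28) + (4876 + √(-2450 - 1041))) = 1/((65/2)/28 + (4876 + √(-2450 - 1041))) = 1/((65/2)*(1/28) + (4876 + √(-3491))) = 1/(65/56 + (4876 + I*√3491)) = 1/(273121/56 + I*√3491)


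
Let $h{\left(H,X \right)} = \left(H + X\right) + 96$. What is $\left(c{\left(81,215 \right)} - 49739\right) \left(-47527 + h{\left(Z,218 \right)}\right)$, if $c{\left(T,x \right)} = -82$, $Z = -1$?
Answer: $2352248694$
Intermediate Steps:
$h{\left(H,X \right)} = 96 + H + X$
$\left(c{\left(81,215 \right)} - 49739\right) \left(-47527 + h{\left(Z,218 \right)}\right) = \left(-82 - 49739\right) \left(-47527 + \left(96 - 1 + 218\right)\right) = - 49821 \left(-47527 + 313\right) = \left(-49821\right) \left(-47214\right) = 2352248694$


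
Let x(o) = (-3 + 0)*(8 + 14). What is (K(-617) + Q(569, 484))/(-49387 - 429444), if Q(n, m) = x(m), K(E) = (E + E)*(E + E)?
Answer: -1522690/478831 ≈ -3.1800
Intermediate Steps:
x(o) = -66 (x(o) = -3*22 = -66)
K(E) = 4*E² (K(E) = (2*E)*(2*E) = 4*E²)
Q(n, m) = -66
(K(-617) + Q(569, 484))/(-49387 - 429444) = (4*(-617)² - 66)/(-49387 - 429444) = (4*380689 - 66)/(-478831) = (1522756 - 66)*(-1/478831) = 1522690*(-1/478831) = -1522690/478831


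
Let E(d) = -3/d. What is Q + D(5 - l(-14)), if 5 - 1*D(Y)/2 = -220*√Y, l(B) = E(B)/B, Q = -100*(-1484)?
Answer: 148410 + 220*√983/7 ≈ 1.4940e+5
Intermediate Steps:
Q = 148400
l(B) = -3/B² (l(B) = (-3/B)/B = -3/B²)
D(Y) = 10 + 440*√Y (D(Y) = 10 - (-440)*√Y = 10 + 440*√Y)
Q + D(5 - l(-14)) = 148400 + (10 + 440*√(5 - (-3)/(-14)²)) = 148400 + (10 + 440*√(5 - (-3)/196)) = 148400 + (10 + 440*√(5 - 1*(-3/196))) = 148400 + (10 + 440*√(5 + 3/196)) = 148400 + (10 + 440*√(983/196)) = 148400 + (10 + 440*(√983/14)) = 148400 + (10 + 220*√983/7) = 148410 + 220*√983/7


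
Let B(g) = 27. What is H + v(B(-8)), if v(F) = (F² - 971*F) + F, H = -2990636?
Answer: -3016097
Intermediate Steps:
v(F) = F² - 970*F
H + v(B(-8)) = -2990636 + 27*(-970 + 27) = -2990636 + 27*(-943) = -2990636 - 25461 = -3016097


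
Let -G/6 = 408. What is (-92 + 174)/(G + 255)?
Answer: -82/2193 ≈ -0.037392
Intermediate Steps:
G = -2448 (G = -6*408 = -2448)
(-92 + 174)/(G + 255) = (-92 + 174)/(-2448 + 255) = 82/(-2193) = 82*(-1/2193) = -82/2193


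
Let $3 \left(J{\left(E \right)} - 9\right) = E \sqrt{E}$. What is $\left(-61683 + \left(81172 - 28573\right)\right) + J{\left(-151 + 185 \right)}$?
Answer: $-9075 + \frac{34 \sqrt{34}}{3} \approx -9008.9$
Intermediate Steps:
$J{\left(E \right)} = 9 + \frac{E^{\frac{3}{2}}}{3}$ ($J{\left(E \right)} = 9 + \frac{E \sqrt{E}}{3} = 9 + \frac{E^{\frac{3}{2}}}{3}$)
$\left(-61683 + \left(81172 - 28573\right)\right) + J{\left(-151 + 185 \right)} = \left(-61683 + \left(81172 - 28573\right)\right) + \left(9 + \frac{\left(-151 + 185\right)^{\frac{3}{2}}}{3}\right) = \left(-61683 + 52599\right) + \left(9 + \frac{34^{\frac{3}{2}}}{3}\right) = -9084 + \left(9 + \frac{34 \sqrt{34}}{3}\right) = -9075 + \frac{34 \sqrt{34}}{3}$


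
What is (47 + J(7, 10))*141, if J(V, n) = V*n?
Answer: 16497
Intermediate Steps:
(47 + J(7, 10))*141 = (47 + 7*10)*141 = (47 + 70)*141 = 117*141 = 16497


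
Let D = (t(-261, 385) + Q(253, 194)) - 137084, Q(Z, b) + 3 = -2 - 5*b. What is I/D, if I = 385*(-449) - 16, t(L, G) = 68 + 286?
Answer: 172881/137705 ≈ 1.2554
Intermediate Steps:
Q(Z, b) = -5 - 5*b (Q(Z, b) = -3 + (-2 - 5*b) = -5 - 5*b)
t(L, G) = 354
I = -172881 (I = -172865 - 16 = -172881)
D = -137705 (D = (354 + (-5 - 5*194)) - 137084 = (354 + (-5 - 970)) - 137084 = (354 - 975) - 137084 = -621 - 137084 = -137705)
I/D = -172881/(-137705) = -172881*(-1/137705) = 172881/137705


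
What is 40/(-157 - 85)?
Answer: -20/121 ≈ -0.16529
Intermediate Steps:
40/(-157 - 85) = 40/(-242) = -1/242*40 = -20/121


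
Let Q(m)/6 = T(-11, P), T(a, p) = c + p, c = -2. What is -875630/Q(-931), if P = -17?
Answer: 437815/57 ≈ 7681.0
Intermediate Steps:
T(a, p) = -2 + p
Q(m) = -114 (Q(m) = 6*(-2 - 17) = 6*(-19) = -114)
-875630/Q(-931) = -875630/(-114) = -875630*(-1/114) = 437815/57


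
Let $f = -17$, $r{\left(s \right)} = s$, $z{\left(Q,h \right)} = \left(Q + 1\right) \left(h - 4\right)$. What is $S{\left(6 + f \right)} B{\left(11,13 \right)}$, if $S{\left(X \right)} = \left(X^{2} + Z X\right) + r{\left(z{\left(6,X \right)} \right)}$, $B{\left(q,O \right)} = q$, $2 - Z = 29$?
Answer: $3443$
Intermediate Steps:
$Z = -27$ ($Z = 2 - 29 = -27$)
$z{\left(Q,h \right)} = \left(1 + Q\right) \left(-4 + h\right)$
$S{\left(X \right)} = -28 + X^{2} - 20 X$ ($S{\left(X \right)} = \left(X^{2} - 27 X\right) + \left(-4 + X - 24 + 6 X\right) = \left(X^{2} - 27 X\right) + \left(-28 + 7 X\right) = -28 + X^{2} - 20 X$)
$S{\left(6 + f \right)} B{\left(11,13 \right)} = \left(-28 + \left(6 - 17\right)^{2} - 20 \left(6 - 17\right)\right) 11 = \left(-28 + \left(-11\right)^{2} - -220\right) 11 = \left(-28 + 121 + 220\right) 11 = 313 \cdot 11 = 3443$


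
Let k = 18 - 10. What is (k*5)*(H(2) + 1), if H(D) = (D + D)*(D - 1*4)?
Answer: -280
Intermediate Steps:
H(D) = 2*D*(-4 + D) (H(D) = (2*D)*(D - 4) = (2*D)*(-4 + D) = 2*D*(-4 + D))
k = 8
(k*5)*(H(2) + 1) = (8*5)*(2*2*(-4 + 2) + 1) = 40*(2*2*(-2) + 1) = 40*(-8 + 1) = 40*(-7) = -280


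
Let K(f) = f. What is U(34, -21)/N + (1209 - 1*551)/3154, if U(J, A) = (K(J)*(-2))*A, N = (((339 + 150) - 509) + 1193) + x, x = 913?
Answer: 209875/234973 ≈ 0.89319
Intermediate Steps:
N = 2086 (N = (((339 + 150) - 509) + 1193) + 913 = ((489 - 509) + 1193) + 913 = (-20 + 1193) + 913 = 1173 + 913 = 2086)
U(J, A) = -2*A*J (U(J, A) = (J*(-2))*A = (-2*J)*A = -2*A*J)
U(34, -21)/N + (1209 - 1*551)/3154 = -2*(-21)*34/2086 + (1209 - 1*551)/3154 = 1428*(1/2086) + (1209 - 551)*(1/3154) = 102/149 + 658*(1/3154) = 102/149 + 329/1577 = 209875/234973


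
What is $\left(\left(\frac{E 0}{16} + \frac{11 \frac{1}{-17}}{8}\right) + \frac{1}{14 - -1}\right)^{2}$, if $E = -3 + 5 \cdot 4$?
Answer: $\frac{841}{4161600} \approx 0.00020209$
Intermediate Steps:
$E = 17$ ($E = -3 + 20 = 17$)
$\left(\left(\frac{E 0}{16} + \frac{11 \frac{1}{-17}}{8}\right) + \frac{1}{14 - -1}\right)^{2} = \left(\left(\frac{17 \cdot 0}{16} + \frac{11 \frac{1}{-17}}{8}\right) + \frac{1}{14 - -1}\right)^{2} = \left(\left(0 \cdot \frac{1}{16} + 11 \left(- \frac{1}{17}\right) \frac{1}{8}\right) + \frac{1}{14 + 1}\right)^{2} = \left(\left(0 - \frac{11}{136}\right) + \frac{1}{15}\right)^{2} = \left(- \frac{11}{136} + \frac{1}{15}\right)^{2} = \left(- \frac{29}{2040}\right)^{2} = \frac{841}{4161600}$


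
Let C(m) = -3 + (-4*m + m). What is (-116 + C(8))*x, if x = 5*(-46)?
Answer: 32890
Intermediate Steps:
x = -230
C(m) = -3 - 3*m
(-116 + C(8))*x = (-116 + (-3 - 3*8))*(-230) = (-116 + (-3 - 24))*(-230) = (-116 - 27)*(-230) = -143*(-230) = 32890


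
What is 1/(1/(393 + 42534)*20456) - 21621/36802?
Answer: 568760139/376410856 ≈ 1.5110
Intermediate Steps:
1/(1/(393 + 42534)*20456) - 21621/36802 = (1/20456)/1/42927 - 21621*1/36802 = (1/20456)/(1/42927) - 21621/36802 = 42927*(1/20456) - 21621/36802 = 42927/20456 - 21621/36802 = 568760139/376410856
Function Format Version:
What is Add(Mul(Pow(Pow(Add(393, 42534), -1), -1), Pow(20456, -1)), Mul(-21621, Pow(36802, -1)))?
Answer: Rational(568760139, 376410856) ≈ 1.5110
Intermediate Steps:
Add(Mul(Pow(Pow(Add(393, 42534), -1), -1), Pow(20456, -1)), Mul(-21621, Pow(36802, -1))) = Add(Mul(Pow(Pow(42927, -1), -1), Rational(1, 20456)), Mul(-21621, Rational(1, 36802))) = Add(Mul(Pow(Rational(1, 42927), -1), Rational(1, 20456)), Rational(-21621, 36802)) = Add(Mul(42927, Rational(1, 20456)), Rational(-21621, 36802)) = Add(Rational(42927, 20456), Rational(-21621, 36802)) = Rational(568760139, 376410856)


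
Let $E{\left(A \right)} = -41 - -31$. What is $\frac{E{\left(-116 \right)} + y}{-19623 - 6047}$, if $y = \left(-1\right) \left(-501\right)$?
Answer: $- \frac{491}{25670} \approx -0.019127$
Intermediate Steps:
$E{\left(A \right)} = -10$ ($E{\left(A \right)} = -41 + 31 = -10$)
$y = 501$
$\frac{E{\left(-116 \right)} + y}{-19623 - 6047} = \frac{-10 + 501}{-19623 - 6047} = \frac{491}{-25670} = 491 \left(- \frac{1}{25670}\right) = - \frac{491}{25670}$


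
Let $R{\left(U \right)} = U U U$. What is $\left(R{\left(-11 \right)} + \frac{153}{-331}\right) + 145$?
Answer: $- \frac{392719}{331} \approx -1186.5$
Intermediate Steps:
$R{\left(U \right)} = U^{3}$ ($R{\left(U \right)} = U^{2} U = U^{3}$)
$\left(R{\left(-11 \right)} + \frac{153}{-331}\right) + 145 = \left(\left(-11\right)^{3} + \frac{153}{-331}\right) + 145 = \left(-1331 + 153 \left(- \frac{1}{331}\right)\right) + 145 = \left(-1331 - \frac{153}{331}\right) + 145 = - \frac{440714}{331} + 145 = - \frac{392719}{331}$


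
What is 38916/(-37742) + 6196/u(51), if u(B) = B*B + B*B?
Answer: 7852100/49083471 ≈ 0.15997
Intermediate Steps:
u(B) = 2*B² (u(B) = B² + B² = 2*B²)
38916/(-37742) + 6196/u(51) = 38916/(-37742) + 6196/((2*51²)) = 38916*(-1/37742) + 6196/((2*2601)) = -19458/18871 + 6196/5202 = -19458/18871 + 6196*(1/5202) = -19458/18871 + 3098/2601 = 7852100/49083471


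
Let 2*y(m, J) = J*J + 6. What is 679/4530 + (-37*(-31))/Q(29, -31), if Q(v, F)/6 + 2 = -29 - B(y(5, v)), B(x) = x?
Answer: -1114759/4117770 ≈ -0.27072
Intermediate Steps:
y(m, J) = 3 + J²/2 (y(m, J) = (J*J + 6)/2 = (J² + 6)/2 = (6 + J²)/2 = 3 + J²/2)
Q(v, F) = -204 - 3*v² (Q(v, F) = -12 + 6*(-29 - (3 + v²/2)) = -12 + 6*(-29 + (-3 - v²/2)) = -12 + 6*(-32 - v²/2) = -12 + (-192 - 3*v²) = -204 - 3*v²)
679/4530 + (-37*(-31))/Q(29, -31) = 679/4530 + (-37*(-31))/(-204 - 3*29²) = 679*(1/4530) + 1147/(-204 - 3*841) = 679/4530 + 1147/(-204 - 2523) = 679/4530 + 1147/(-2727) = 679/4530 + 1147*(-1/2727) = 679/4530 - 1147/2727 = -1114759/4117770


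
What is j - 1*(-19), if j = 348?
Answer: 367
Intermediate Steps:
j - 1*(-19) = 348 - 1*(-19) = 348 + 19 = 367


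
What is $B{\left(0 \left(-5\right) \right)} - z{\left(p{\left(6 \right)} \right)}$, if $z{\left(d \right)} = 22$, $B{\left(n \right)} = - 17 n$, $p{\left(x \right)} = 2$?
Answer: $-22$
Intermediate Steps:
$B{\left(0 \left(-5\right) \right)} - z{\left(p{\left(6 \right)} \right)} = - 17 \cdot 0 \left(-5\right) - 22 = \left(-17\right) 0 - 22 = 0 - 22 = -22$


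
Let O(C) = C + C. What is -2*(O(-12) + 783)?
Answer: -1518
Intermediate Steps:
O(C) = 2*C
-2*(O(-12) + 783) = -2*(2*(-12) + 783) = -2*(-24 + 783) = -2*759 = -1518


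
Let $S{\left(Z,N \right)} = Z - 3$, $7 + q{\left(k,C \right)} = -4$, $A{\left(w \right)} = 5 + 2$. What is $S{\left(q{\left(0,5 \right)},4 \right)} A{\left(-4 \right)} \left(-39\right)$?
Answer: $3822$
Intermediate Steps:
$A{\left(w \right)} = 7$
$q{\left(k,C \right)} = -11$ ($q{\left(k,C \right)} = -7 - 4 = -11$)
$S{\left(Z,N \right)} = -3 + Z$ ($S{\left(Z,N \right)} = Z - 3 = -3 + Z$)
$S{\left(q{\left(0,5 \right)},4 \right)} A{\left(-4 \right)} \left(-39\right) = \left(-3 - 11\right) 7 \left(-39\right) = \left(-14\right) 7 \left(-39\right) = \left(-98\right) \left(-39\right) = 3822$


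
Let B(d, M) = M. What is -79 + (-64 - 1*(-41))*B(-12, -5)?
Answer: 36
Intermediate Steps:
-79 + (-64 - 1*(-41))*B(-12, -5) = -79 + (-64 - 1*(-41))*(-5) = -79 + (-64 + 41)*(-5) = -79 - 23*(-5) = -79 + 115 = 36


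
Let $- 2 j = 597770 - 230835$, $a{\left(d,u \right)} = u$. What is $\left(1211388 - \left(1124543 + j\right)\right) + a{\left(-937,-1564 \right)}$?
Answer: $\frac{537497}{2} \approx 2.6875 \cdot 10^{5}$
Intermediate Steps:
$j = - \frac{366935}{2}$ ($j = - \frac{597770 - 230835}{2} = \left(- \frac{1}{2}\right) 366935 = - \frac{366935}{2} \approx -1.8347 \cdot 10^{5}$)
$\left(1211388 - \left(1124543 + j\right)\right) + a{\left(-937,-1564 \right)} = \left(1211388 - \frac{1882151}{2}\right) - 1564 = \frac{540625}{2} - 1564 = \frac{537497}{2}$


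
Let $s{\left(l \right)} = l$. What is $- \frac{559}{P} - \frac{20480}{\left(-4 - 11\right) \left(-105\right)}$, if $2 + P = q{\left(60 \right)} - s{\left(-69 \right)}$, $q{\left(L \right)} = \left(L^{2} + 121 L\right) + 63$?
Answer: $- \frac{258235}{19782} \approx -13.054$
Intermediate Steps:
$q{\left(L \right)} = 63 + L^{2} + 121 L$
$P = 10990$ ($P = -2 + \left(\left(63 + 60^{2} + 121 \cdot 60\right) - -69\right) = -2 + \left(\left(63 + 3600 + 7260\right) + 69\right) = -2 + \left(10923 + 69\right) = -2 + 10992 = 10990$)
$- \frac{559}{P} - \frac{20480}{\left(-4 - 11\right) \left(-105\right)} = - \frac{559}{10990} - \frac{20480}{\left(-4 - 11\right) \left(-105\right)} = \left(-559\right) \frac{1}{10990} - \frac{20480}{\left(-15\right) \left(-105\right)} = - \frac{559}{10990} - \frac{20480}{1575} = - \frac{559}{10990} - \frac{4096}{315} = - \frac{258235}{19782}$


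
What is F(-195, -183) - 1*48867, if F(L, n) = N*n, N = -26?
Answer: -44109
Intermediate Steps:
F(L, n) = -26*n
F(-195, -183) - 1*48867 = -26*(-183) - 1*48867 = 4758 - 48867 = -44109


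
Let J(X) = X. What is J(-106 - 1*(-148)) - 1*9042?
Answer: -9000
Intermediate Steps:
J(-106 - 1*(-148)) - 1*9042 = (-106 - 1*(-148)) - 1*9042 = (-106 + 148) - 9042 = 42 - 9042 = -9000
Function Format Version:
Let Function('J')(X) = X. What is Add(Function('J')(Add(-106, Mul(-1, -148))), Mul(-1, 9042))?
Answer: -9000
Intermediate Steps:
Add(Function('J')(Add(-106, Mul(-1, -148))), Mul(-1, 9042)) = Add(Add(-106, Mul(-1, -148)), Mul(-1, 9042)) = Add(Add(-106, 148), -9042) = Add(42, -9042) = -9000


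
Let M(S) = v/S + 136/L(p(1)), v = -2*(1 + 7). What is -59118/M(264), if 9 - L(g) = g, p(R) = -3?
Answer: -325149/62 ≈ -5244.3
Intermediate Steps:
v = -16 (v = -2*8 = -16)
L(g) = 9 - g
M(S) = 34/3 - 16/S (M(S) = -16/S + 136/(9 - 1*(-3)) = -16/S + 136/(9 + 3) = -16/S + 136/12 = -16/S + 136*(1/12) = -16/S + 34/3 = 34/3 - 16/S)
-59118/M(264) = -59118/(34/3 - 16/264) = -59118/(34/3 - 16*1/264) = -59118/(34/3 - 2/33) = -59118/124/11 = -59118*11/124 = -325149/62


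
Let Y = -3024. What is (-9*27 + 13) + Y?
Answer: -3254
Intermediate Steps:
(-9*27 + 13) + Y = (-9*27 + 13) - 3024 = (-243 + 13) - 3024 = -230 - 3024 = -3254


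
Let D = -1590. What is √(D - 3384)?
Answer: I*√4974 ≈ 70.527*I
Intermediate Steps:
√(D - 3384) = √(-1590 - 3384) = √(-4974) = I*√4974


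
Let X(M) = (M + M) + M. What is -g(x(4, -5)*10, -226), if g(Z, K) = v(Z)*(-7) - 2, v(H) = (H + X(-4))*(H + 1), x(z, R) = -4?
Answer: 14198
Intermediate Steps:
X(M) = 3*M (X(M) = 2*M + M = 3*M)
v(H) = (1 + H)*(-12 + H) (v(H) = (H + 3*(-4))*(H + 1) = (H - 12)*(1 + H) = (-12 + H)*(1 + H) = (1 + H)*(-12 + H))
g(Z, K) = 82 - 7*Z² + 77*Z (g(Z, K) = (-12 + Z² - 11*Z)*(-7) - 2 = (84 - 7*Z² + 77*Z) - 2 = 82 - 7*Z² + 77*Z)
-g(x(4, -5)*10, -226) = -(82 - 7*(-4*10)² + 77*(-4*10)) = -(82 - 7*(-40)² + 77*(-40)) = -(82 - 7*1600 - 3080) = -(82 - 11200 - 3080) = -1*(-14198) = 14198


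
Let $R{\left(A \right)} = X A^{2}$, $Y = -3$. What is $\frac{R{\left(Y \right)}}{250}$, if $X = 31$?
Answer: $\frac{279}{250} \approx 1.116$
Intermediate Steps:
$R{\left(A \right)} = 31 A^{2}$
$\frac{R{\left(Y \right)}}{250} = \frac{31 \left(-3\right)^{2}}{250} = 31 \cdot 9 \cdot \frac{1}{250} = 279 \cdot \frac{1}{250} = \frac{279}{250}$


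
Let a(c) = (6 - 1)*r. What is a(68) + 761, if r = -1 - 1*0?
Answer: 756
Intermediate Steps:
r = -1 (r = -1 + 0 = -1)
a(c) = -5 (a(c) = (6 - 1)*(-1) = 5*(-1) = -5)
a(68) + 761 = -5 + 761 = 756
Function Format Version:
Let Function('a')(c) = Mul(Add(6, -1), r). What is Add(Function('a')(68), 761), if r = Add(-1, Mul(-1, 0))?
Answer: 756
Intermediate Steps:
r = -1 (r = Add(-1, 0) = -1)
Function('a')(c) = -5 (Function('a')(c) = Mul(Add(6, -1), -1) = Mul(5, -1) = -5)
Add(Function('a')(68), 761) = Add(-5, 761) = 756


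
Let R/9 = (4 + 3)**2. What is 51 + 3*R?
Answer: 1374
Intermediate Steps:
R = 441 (R = 9*(4 + 3)**2 = 9*7**2 = 9*49 = 441)
51 + 3*R = 51 + 3*441 = 51 + 1323 = 1374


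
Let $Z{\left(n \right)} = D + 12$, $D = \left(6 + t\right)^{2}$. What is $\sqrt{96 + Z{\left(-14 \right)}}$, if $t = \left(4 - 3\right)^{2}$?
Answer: $\sqrt{157} \approx 12.53$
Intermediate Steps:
$t = 1$ ($t = 1^{2} = 1$)
$D = 49$ ($D = \left(6 + 1\right)^{2} = 7^{2} = 49$)
$Z{\left(n \right)} = 61$ ($Z{\left(n \right)} = 49 + 12 = 61$)
$\sqrt{96 + Z{\left(-14 \right)}} = \sqrt{96 + 61} = \sqrt{157}$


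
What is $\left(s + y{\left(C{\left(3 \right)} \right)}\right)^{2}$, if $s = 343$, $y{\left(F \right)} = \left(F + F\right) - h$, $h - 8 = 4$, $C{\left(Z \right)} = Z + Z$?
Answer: $117649$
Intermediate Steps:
$C{\left(Z \right)} = 2 Z$
$h = 12$ ($h = 8 + 4 = 12$)
$y{\left(F \right)} = -12 + 2 F$ ($y{\left(F \right)} = \left(F + F\right) - 12 = 2 F - 12 = -12 + 2 F$)
$\left(s + y{\left(C{\left(3 \right)} \right)}\right)^{2} = \left(343 - \left(12 - 2 \cdot 2 \cdot 3\right)\right)^{2} = \left(343 + \left(-12 + 2 \cdot 6\right)\right)^{2} = \left(343 + \left(-12 + 12\right)\right)^{2} = \left(343 + 0\right)^{2} = 343^{2} = 117649$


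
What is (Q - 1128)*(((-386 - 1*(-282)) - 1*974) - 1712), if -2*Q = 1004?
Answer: 4547700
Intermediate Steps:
Q = -502 (Q = -½*1004 = -502)
(Q - 1128)*(((-386 - 1*(-282)) - 1*974) - 1712) = (-502 - 1128)*(((-386 - 1*(-282)) - 1*974) - 1712) = -1630*(((-386 + 282) - 974) - 1712) = -1630*((-104 - 974) - 1712) = -1630*(-1078 - 1712) = -1630*(-2790) = 4547700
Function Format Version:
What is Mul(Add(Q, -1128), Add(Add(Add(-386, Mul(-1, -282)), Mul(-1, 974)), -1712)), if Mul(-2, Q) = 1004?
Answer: 4547700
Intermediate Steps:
Q = -502 (Q = Mul(Rational(-1, 2), 1004) = -502)
Mul(Add(Q, -1128), Add(Add(Add(-386, Mul(-1, -282)), Mul(-1, 974)), -1712)) = Mul(Add(-502, -1128), Add(Add(Add(-386, Mul(-1, -282)), Mul(-1, 974)), -1712)) = Mul(-1630, Add(Add(Add(-386, 282), -974), -1712)) = Mul(-1630, Add(Add(-104, -974), -1712)) = Mul(-1630, Add(-1078, -1712)) = Mul(-1630, -2790) = 4547700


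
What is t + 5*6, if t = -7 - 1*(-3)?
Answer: 26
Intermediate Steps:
t = -4 (t = -7 + 3 = -4)
t + 5*6 = -4 + 5*6 = -4 + 30 = 26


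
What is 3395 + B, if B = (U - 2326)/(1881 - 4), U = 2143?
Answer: 6372232/1877 ≈ 3394.9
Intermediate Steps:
B = -183/1877 (B = (2143 - 2326)/(1881 - 4) = -183/1877 ≈ -0.097496)
3395 + B = 3395 - 183/1877 = 6372232/1877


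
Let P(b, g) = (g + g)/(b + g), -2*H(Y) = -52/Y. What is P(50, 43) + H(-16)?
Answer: -521/744 ≈ -0.70027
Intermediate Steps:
H(Y) = 26/Y (H(Y) = -(-26)/Y = 26/Y)
P(b, g) = 2*g/(b + g) (P(b, g) = (2*g)/(b + g) = 2*g/(b + g))
P(50, 43) + H(-16) = 2*43/(50 + 43) + 26/(-16) = 2*43/93 + 26*(-1/16) = 2*43*(1/93) - 13/8 = 86/93 - 13/8 = -521/744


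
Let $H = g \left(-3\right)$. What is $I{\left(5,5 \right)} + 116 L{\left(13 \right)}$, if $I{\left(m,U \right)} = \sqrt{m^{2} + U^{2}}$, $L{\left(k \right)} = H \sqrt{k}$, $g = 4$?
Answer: $- 1392 \sqrt{13} + 5 \sqrt{2} \approx -5011.9$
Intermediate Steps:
$H = -12$ ($H = 4 \left(-3\right) = -12$)
$L{\left(k \right)} = - 12 \sqrt{k}$
$I{\left(m,U \right)} = \sqrt{U^{2} + m^{2}}$
$I{\left(5,5 \right)} + 116 L{\left(13 \right)} = \sqrt{5^{2} + 5^{2}} + 116 \left(- 12 \sqrt{13}\right) = \sqrt{25 + 25} - 1392 \sqrt{13} = \sqrt{50} - 1392 \sqrt{13} = 5 \sqrt{2} - 1392 \sqrt{13} = - 1392 \sqrt{13} + 5 \sqrt{2}$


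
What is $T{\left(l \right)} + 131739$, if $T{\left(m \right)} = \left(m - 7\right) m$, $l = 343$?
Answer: $246987$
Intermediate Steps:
$T{\left(m \right)} = m \left(-7 + m\right)$ ($T{\left(m \right)} = \left(-7 + m\right) m = m \left(-7 + m\right)$)
$T{\left(l \right)} + 131739 = 343 \left(-7 + 343\right) + 131739 = 343 \cdot 336 + 131739 = 115248 + 131739 = 246987$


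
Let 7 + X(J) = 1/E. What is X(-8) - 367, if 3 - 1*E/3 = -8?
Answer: -12341/33 ≈ -373.97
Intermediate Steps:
E = 33 (E = 9 - 3*(-8) = 9 + 24 = 33)
X(J) = -230/33 (X(J) = -7 + 1/33 = -230/33)
X(-8) - 367 = -230/33 - 367 = -12341/33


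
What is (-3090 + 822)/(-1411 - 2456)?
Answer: 756/1289 ≈ 0.58650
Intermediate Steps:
(-3090 + 822)/(-1411 - 2456) = -2268/(-3867) = -2268*(-1/3867) = 756/1289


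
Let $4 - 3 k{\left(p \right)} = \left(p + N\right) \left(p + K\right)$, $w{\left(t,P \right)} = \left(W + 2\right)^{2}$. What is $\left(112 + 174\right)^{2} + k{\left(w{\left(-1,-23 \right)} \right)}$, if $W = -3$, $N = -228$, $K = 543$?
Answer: $122960$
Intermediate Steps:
$w{\left(t,P \right)} = 1$ ($w{\left(t,P \right)} = \left(-3 + 2\right)^{2} = \left(-1\right)^{2} = 1$)
$k{\left(p \right)} = \frac{4}{3} - \frac{\left(-228 + p\right) \left(543 + p\right)}{3}$ ($k{\left(p \right)} = \frac{4}{3} - \frac{\left(p - 228\right) \left(p + 543\right)}{3} = \frac{4}{3} - \frac{\left(-228 + p\right) \left(543 + p\right)}{3}$)
$\left(112 + 174\right)^{2} + k{\left(w{\left(-1,-23 \right)} \right)} = \left(112 + 174\right)^{2} - \left(- \frac{123493}{3} + \frac{1}{3}\right) = 286^{2} - -41164 = 81796 - -41164 = 81796 + 41164 = 122960$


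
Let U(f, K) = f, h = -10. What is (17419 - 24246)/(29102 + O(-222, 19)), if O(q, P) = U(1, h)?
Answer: -6827/29103 ≈ -0.23458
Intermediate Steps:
O(q, P) = 1
(17419 - 24246)/(29102 + O(-222, 19)) = (17419 - 24246)/(29102 + 1) = -6827/29103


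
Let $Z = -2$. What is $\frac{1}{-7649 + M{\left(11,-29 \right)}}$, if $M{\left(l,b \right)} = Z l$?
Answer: $- \frac{1}{7671} \approx -0.00013036$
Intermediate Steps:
$M{\left(l,b \right)} = - 2 l$
$\frac{1}{-7649 + M{\left(11,-29 \right)}} = \frac{1}{-7649 - 22} = \frac{1}{-7671} = - \frac{1}{7671}$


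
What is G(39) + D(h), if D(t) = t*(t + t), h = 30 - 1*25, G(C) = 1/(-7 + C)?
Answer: 1601/32 ≈ 50.031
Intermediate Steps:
h = 5 (h = 30 - 25 = 5)
D(t) = 2*t² (D(t) = t*(2*t) = 2*t²)
G(39) + D(h) = 1/(-7 + 39) + 2*5² = 1/32 + 2*25 = 1/32 + 50 = 1601/32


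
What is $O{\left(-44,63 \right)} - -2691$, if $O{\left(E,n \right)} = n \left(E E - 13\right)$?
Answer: $123840$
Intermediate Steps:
$O{\left(E,n \right)} = n \left(-13 + E^{2}\right)$ ($O{\left(E,n \right)} = n \left(E^{2} - 13\right) = n \left(-13 + E^{2}\right)$)
$O{\left(-44,63 \right)} - -2691 = 63 \left(-13 + \left(-44\right)^{2}\right) - -2691 = 63 \left(-13 + 1936\right) + 2691 = 63 \cdot 1923 + 2691 = 121149 + 2691 = 123840$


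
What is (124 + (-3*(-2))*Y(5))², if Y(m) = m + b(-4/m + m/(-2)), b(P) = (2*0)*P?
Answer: 23716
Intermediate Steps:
b(P) = 0 (b(P) = 0*P = 0)
Y(m) = m (Y(m) = m + 0 = m)
(124 + (-3*(-2))*Y(5))² = (124 - 3*(-2)*5)² = (124 + 6*5)² = (124 + 30)² = 154² = 23716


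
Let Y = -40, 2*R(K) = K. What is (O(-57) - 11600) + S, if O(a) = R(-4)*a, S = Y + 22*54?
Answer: -10338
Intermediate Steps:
R(K) = K/2
S = 1148 (S = -40 + 22*54 = -40 + 1188 = 1148)
O(a) = -2*a (O(a) = ((1/2)*(-4))*a = -2*a)
(O(-57) - 11600) + S = (-2*(-57) - 11600) + 1148 = (114 - 11600) + 1148 = -11486 + 1148 = -10338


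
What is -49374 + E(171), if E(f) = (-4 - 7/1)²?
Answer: -49253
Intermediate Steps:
E(f) = 121 (E(f) = (-4 - 7*1)² = (-4 - 7)² = (-11)² = 121)
-49374 + E(171) = -49374 + 121 = -49253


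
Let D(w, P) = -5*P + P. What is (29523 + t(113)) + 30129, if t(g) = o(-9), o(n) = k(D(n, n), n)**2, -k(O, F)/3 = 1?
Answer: 59661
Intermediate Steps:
D(w, P) = -4*P
k(O, F) = -3 (k(O, F) = -3*1 = -3)
o(n) = 9 (o(n) = (-3)**2 = 9)
t(g) = 9
(29523 + t(113)) + 30129 = (29523 + 9) + 30129 = 29532 + 30129 = 59661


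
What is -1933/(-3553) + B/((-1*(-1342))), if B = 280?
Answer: 163133/216733 ≈ 0.75269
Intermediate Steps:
-1933/(-3553) + B/((-1*(-1342))) = -1933/(-3553) + 280/((-1*(-1342))) = -1933*(-1/3553) + 280/1342 = 1933/3553 + 280*(1/1342) = 1933/3553 + 140/671 = 163133/216733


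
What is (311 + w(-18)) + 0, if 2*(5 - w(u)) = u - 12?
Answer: 331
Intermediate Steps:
w(u) = 11 - u/2 (w(u) = 5 - (u - 12)/2 = 5 - (-12 + u)/2 = 5 + (6 - u/2) = 11 - u/2)
(311 + w(-18)) + 0 = (311 + (11 - ½*(-18))) + 0 = (311 + (11 + 9)) + 0 = (311 + 20) + 0 = 331 + 0 = 331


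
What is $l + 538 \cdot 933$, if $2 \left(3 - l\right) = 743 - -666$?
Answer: $\frac{1002505}{2} \approx 5.0125 \cdot 10^{5}$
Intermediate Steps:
$l = - \frac{1403}{2}$ ($l = 3 - \frac{743 - -666}{2} = 3 - \frac{743 + 666}{2} = 3 - \frac{1409}{2} = - \frac{1403}{2} \approx -701.5$)
$l + 538 \cdot 933 = - \frac{1403}{2} + 538 \cdot 933 = - \frac{1403}{2} + 501954 = \frac{1002505}{2}$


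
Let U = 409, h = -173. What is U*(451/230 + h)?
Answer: -16089651/230 ≈ -69955.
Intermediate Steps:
U*(451/230 + h) = 409*(451/230 - 173) = 409*(-39339/230) = -16089651/230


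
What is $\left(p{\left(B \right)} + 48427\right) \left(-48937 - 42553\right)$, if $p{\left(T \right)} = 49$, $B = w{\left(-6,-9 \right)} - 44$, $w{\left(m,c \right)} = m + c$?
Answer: $-4435069240$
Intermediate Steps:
$w{\left(m,c \right)} = c + m$
$B = -59$ ($B = \left(-9 - 6\right) - 44 = -15 - 44 = -59$)
$\left(p{\left(B \right)} + 48427\right) \left(-48937 - 42553\right) = \left(49 + 48427\right) \left(-48937 - 42553\right) = 48476 \left(-91490\right) = -4435069240$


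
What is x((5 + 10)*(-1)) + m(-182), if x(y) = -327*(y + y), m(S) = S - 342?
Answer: 9286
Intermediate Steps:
m(S) = -342 + S
x(y) = -654*y
x((5 + 10)*(-1)) + m(-182) = -654*(5 + 10)*(-1) + (-342 - 182) = -9810*(-1) - 524 = -654*(-15) - 524 = 9810 - 524 = 9286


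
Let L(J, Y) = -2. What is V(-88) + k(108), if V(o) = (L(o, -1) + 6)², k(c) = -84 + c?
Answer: 40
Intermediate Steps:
V(o) = 16 (V(o) = (-2 + 6)² = 4² = 16)
V(-88) + k(108) = 16 + (-84 + 108) = 16 + 24 = 40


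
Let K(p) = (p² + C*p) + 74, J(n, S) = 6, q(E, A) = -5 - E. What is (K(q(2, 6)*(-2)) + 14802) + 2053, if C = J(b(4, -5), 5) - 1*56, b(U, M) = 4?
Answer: 16425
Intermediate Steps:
C = -50 (C = 6 - 1*56 = 6 - 56 = -50)
K(p) = 74 + p² - 50*p (K(p) = (p² - 50*p) + 74 = 74 + p² - 50*p)
(K(q(2, 6)*(-2)) + 14802) + 2053 = ((74 + ((-5 - 1*2)*(-2))² - 50*(-5 - 1*2)*(-2)) + 14802) + 2053 = ((74 + ((-5 - 2)*(-2))² - 50*(-5 - 2)*(-2)) + 14802) + 2053 = ((74 + (-7*(-2))² - (-350)*(-2)) + 14802) + 2053 = ((74 + 14² - 50*14) + 14802) + 2053 = ((74 + 196 - 700) + 14802) + 2053 = (-430 + 14802) + 2053 = 14372 + 2053 = 16425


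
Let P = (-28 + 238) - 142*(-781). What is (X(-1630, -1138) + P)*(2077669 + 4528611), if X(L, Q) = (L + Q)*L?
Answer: 30540515338560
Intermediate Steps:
P = 111112 (P = 210 + 110902 = 111112)
X(L, Q) = L*(L + Q)
(X(-1630, -1138) + P)*(2077669 + 4528611) = (-1630*(-1630 - 1138) + 111112)*(2077669 + 4528611) = (-1630*(-2768) + 111112)*6606280 = (4511840 + 111112)*6606280 = 4622952*6606280 = 30540515338560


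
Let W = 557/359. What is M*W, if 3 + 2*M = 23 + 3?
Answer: 12811/718 ≈ 17.843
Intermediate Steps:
M = 23/2 (M = -3/2 + (23 + 3)/2 = -3/2 + (½)*26 = -3/2 + 13 = 23/2 ≈ 11.500)
W = 557/359 (W = 557*(1/359) = 557/359 ≈ 1.5515)
M*W = (23/2)*(557/359) = 12811/718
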